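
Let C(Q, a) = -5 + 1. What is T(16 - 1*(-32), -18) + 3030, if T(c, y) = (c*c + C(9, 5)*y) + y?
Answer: 5388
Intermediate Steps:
C(Q, a) = -4
T(c, y) = c**2 - 3*y (T(c, y) = (c*c - 4*y) + y = (c**2 - 4*y) + y = c**2 - 3*y)
T(16 - 1*(-32), -18) + 3030 = ((16 - 1*(-32))**2 - 3*(-18)) + 3030 = ((16 + 32)**2 + 54) + 3030 = (48**2 + 54) + 3030 = (2304 + 54) + 3030 = 2358 + 3030 = 5388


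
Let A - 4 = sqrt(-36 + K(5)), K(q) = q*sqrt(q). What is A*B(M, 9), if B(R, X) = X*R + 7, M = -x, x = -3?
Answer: 136 + 34*sqrt(-36 + 5*sqrt(5)) ≈ 136.0 + 169.39*I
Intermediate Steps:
K(q) = q**(3/2)
M = 3 (M = -1*(-3) = 3)
A = 4 + sqrt(-36 + 5*sqrt(5)) (A = 4 + sqrt(-36 + 5**(3/2)) = 4 + sqrt(-36 + 5*sqrt(5)) ≈ 4.0 + 4.9819*I)
B(R, X) = 7 + R*X (B(R, X) = R*X + 7 = 7 + R*X)
A*B(M, 9) = (4 + sqrt(-36 + 5*sqrt(5)))*(7 + 3*9) = (4 + sqrt(-36 + 5*sqrt(5)))*(7 + 27) = (4 + sqrt(-36 + 5*sqrt(5)))*34 = 136 + 34*sqrt(-36 + 5*sqrt(5))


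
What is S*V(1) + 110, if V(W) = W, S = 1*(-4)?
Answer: 106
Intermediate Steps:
S = -4
S*V(1) + 110 = -4*1 + 110 = -4 + 110 = 106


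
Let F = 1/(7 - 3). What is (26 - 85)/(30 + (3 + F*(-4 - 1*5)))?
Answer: -236/123 ≈ -1.9187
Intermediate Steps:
F = 1/4 ≈ 0.25000
(26 - 85)/(30 + (3 + F*(-4 - 1*5))) = (26 - 85)/(30 + (3 + (-4 - 1*5)/4)) = -59/(30 + (3 + (-4 - 5)/4)) = -59/(30 + (3 + (1/4)*(-9))) = -59/(30 + (3 - 9/4)) = -59/(30 + 3/4) = -59/(123/4) = (4/123)*(-59) = -236/123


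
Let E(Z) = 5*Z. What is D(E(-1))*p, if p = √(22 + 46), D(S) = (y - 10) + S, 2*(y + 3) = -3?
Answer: -39*√17 ≈ -160.80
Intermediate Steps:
y = -9/2 (y = -3 + (½)*(-3) = -3 - 3/2 = -9/2 ≈ -4.5000)
D(S) = -29/2 + S (D(S) = (-9/2 - 10) + S = -29/2 + S)
p = 2*√17 (p = √68 = 2*√17 ≈ 8.2462)
D(E(-1))*p = (-29/2 + 5*(-1))*(2*√17) = (-29/2 - 5)*(2*√17) = -39*√17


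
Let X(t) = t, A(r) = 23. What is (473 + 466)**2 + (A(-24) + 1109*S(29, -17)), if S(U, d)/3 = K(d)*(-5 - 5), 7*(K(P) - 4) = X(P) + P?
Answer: 6371828/7 ≈ 9.1026e+5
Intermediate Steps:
K(P) = 4 + 2*P/7 (K(P) = 4 + (P + P)/7 = 4 + (2*P)/7 = 4 + 2*P/7)
S(U, d) = -120 - 60*d/7 (S(U, d) = 3*((4 + 2*d/7)*(-5 - 5)) = 3*((4 + 2*d/7)*(-10)) = 3*(-40 - 20*d/7) = -120 - 60*d/7)
(473 + 466)**2 + (A(-24) + 1109*S(29, -17)) = (473 + 466)**2 + (23 + 1109*(-120 - 60/7*(-17))) = 939**2 + (23 + 1109*(-120 + 1020/7)) = 881721 + (23 + 1109*(180/7)) = 881721 + (23 + 199620/7) = 881721 + 199781/7 = 6371828/7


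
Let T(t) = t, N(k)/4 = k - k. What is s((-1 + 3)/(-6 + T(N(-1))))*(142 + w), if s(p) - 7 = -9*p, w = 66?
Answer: 2080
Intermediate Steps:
N(k) = 0 (N(k) = 4*(k - k) = 4*0 = 0)
s(p) = 7 - 9*p
s((-1 + 3)/(-6 + T(N(-1))))*(142 + w) = (7 - 9*(-1 + 3)/(-6 + 0))*(142 + 66) = (7 - 18/(-6))*208 = (7 - 18*(-1)/6)*208 = (7 - 9*(-1/3))*208 = (7 + 3)*208 = 10*208 = 2080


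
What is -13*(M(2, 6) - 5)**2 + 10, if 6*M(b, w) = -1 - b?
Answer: -1533/4 ≈ -383.25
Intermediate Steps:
M(b, w) = -1/6 - b/6 (M(b, w) = (-1 - b)/6 = -1/6 - b/6)
-13*(M(2, 6) - 5)**2 + 10 = -13*((-1/6 - 1/6*2) - 5)**2 + 10 = -13*((-1/6 - 1/3) - 5)**2 + 10 = -13*(-1/2 - 5)**2 + 10 = -13*(-11/2)**2 + 10 = -13*121/4 + 10 = -1573/4 + 10 = -1533/4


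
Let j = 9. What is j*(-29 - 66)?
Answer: -855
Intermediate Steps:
j*(-29 - 66) = 9*(-29 - 66) = 9*(-95) = -855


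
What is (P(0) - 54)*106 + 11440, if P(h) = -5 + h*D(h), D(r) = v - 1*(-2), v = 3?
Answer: 5186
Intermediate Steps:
D(r) = 5 (D(r) = 3 - 1*(-2) = 3 + 2 = 5)
P(h) = -5 + 5*h (P(h) = -5 + h*5 = -5 + 5*h)
(P(0) - 54)*106 + 11440 = ((-5 + 5*0) - 54)*106 + 11440 = ((-5 + 0) - 54)*106 + 11440 = (-5 - 54)*106 + 11440 = -59*106 + 11440 = -6254 + 11440 = 5186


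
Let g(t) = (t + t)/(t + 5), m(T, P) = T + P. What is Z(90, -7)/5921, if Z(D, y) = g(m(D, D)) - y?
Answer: 331/219077 ≈ 0.0015109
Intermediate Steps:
m(T, P) = P + T
g(t) = 2*t/(5 + t) (g(t) = (2*t)/(5 + t) = 2*t/(5 + t))
Z(D, y) = -y + 4*D/(5 + 2*D) (Z(D, y) = 2*(D + D)/(5 + (D + D)) - y = 2*(2*D)/(5 + 2*D) - y = 4*D/(5 + 2*D) - y = -y + 4*D/(5 + 2*D))
Z(90, -7)/5921 = ((4*90 - 1*(-7)*(5 + 2*90))/(5 + 2*90))/5921 = ((360 - 1*(-7)*(5 + 180))/(5 + 180))*(1/5921) = ((360 - 1*(-7)*185)/185)*(1/5921) = ((360 + 1295)/185)*(1/5921) = ((1/185)*1655)*(1/5921) = (331/37)*(1/5921) = 331/219077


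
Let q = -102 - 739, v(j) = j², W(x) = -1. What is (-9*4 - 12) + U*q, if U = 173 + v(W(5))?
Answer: -146382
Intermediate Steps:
q = -841
U = 174 (U = 173 + (-1)² = 173 + 1 = 174)
(-9*4 - 12) + U*q = (-9*4 - 12) + 174*(-841) = (-36 - 12) - 146334 = -48 - 146334 = -146382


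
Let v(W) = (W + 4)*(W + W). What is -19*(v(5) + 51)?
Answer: -2679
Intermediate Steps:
v(W) = 2*W*(4 + W) (v(W) = (4 + W)*(2*W) = 2*W*(4 + W))
-19*(v(5) + 51) = -19*(2*5*(4 + 5) + 51) = -19*(2*5*9 + 51) = -19*(90 + 51) = -19*141 = -2679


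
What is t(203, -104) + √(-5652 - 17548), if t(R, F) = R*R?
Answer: 41209 + 20*I*√58 ≈ 41209.0 + 152.32*I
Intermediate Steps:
t(R, F) = R²
t(203, -104) + √(-5652 - 17548) = 203² + √(-5652 - 17548) = 41209 + √(-23200) = 41209 + 20*I*√58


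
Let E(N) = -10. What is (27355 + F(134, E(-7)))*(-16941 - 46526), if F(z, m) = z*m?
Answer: -1651094005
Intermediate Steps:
F(z, m) = m*z
(27355 + F(134, E(-7)))*(-16941 - 46526) = (27355 - 10*134)*(-16941 - 46526) = (27355 - 1340)*(-63467) = 26015*(-63467) = -1651094005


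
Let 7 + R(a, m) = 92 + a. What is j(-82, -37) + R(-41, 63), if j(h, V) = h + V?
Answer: -75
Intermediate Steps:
R(a, m) = 85 + a (R(a, m) = -7 + (92 + a) = 85 + a)
j(h, V) = V + h
j(-82, -37) + R(-41, 63) = (-37 - 82) + (85 - 41) = -119 + 44 = -75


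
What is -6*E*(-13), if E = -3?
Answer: -234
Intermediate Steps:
-6*E*(-13) = -6*(-3)*(-13) = 18*(-13) = -234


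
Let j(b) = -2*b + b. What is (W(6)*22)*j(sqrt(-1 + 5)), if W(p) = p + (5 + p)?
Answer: -748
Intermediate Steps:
W(p) = 5 + 2*p
j(b) = -b
(W(6)*22)*j(sqrt(-1 + 5)) = ((5 + 2*6)*22)*(-sqrt(-1 + 5)) = ((5 + 12)*22)*(-sqrt(4)) = (17*22)*(-1*2) = 374*(-2) = -748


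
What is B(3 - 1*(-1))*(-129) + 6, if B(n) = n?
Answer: -510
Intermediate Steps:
B(3 - 1*(-1))*(-129) + 6 = (3 - 1*(-1))*(-129) + 6 = (3 + 1)*(-129) + 6 = 4*(-129) + 6 = -516 + 6 = -510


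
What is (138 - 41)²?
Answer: 9409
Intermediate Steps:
(138 - 41)² = 97² = 9409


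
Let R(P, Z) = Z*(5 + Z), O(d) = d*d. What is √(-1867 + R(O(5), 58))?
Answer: √1787 ≈ 42.273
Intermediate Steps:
O(d) = d²
√(-1867 + R(O(5), 58)) = √(-1867 + 58*(5 + 58)) = √(-1867 + 58*63) = √(-1867 + 3654) = √1787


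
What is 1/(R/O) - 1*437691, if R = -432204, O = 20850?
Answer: -31528636969/72034 ≈ -4.3769e+5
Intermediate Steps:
1/(R/O) - 1*437691 = 1/(-432204/20850) - 1*437691 = 1/(-432204*1/20850) - 437691 = 1/(-72034/3475) - 437691 = -3475/72034 - 437691 = -31528636969/72034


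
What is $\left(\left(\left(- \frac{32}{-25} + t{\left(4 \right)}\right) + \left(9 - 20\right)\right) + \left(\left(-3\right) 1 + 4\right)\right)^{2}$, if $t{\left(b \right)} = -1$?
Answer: $\frac{59049}{625} \approx 94.478$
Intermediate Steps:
$\left(\left(\left(- \frac{32}{-25} + t{\left(4 \right)}\right) + \left(9 - 20\right)\right) + \left(\left(-3\right) 1 + 4\right)\right)^{2} = \left(\left(\left(- \frac{32}{-25} - 1\right) + \left(9 - 20\right)\right) + \left(\left(-3\right) 1 + 4\right)\right)^{2} = \left(\left(\left(\left(-32\right) \left(- \frac{1}{25}\right) - 1\right) + \left(9 - 20\right)\right) + \left(-3 + 4\right)\right)^{2} = \left(\left(\left(\frac{32}{25} - 1\right) - 11\right) + 1\right)^{2} = \left(\left(\frac{7}{25} - 11\right) + 1\right)^{2} = \left(- \frac{268}{25} + 1\right)^{2} = \left(- \frac{243}{25}\right)^{2} = \frac{59049}{625}$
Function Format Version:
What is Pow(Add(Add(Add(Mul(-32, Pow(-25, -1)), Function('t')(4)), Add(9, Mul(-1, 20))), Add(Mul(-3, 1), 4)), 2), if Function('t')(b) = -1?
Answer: Rational(59049, 625) ≈ 94.478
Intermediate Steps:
Pow(Add(Add(Add(Mul(-32, Pow(-25, -1)), Function('t')(4)), Add(9, Mul(-1, 20))), Add(Mul(-3, 1), 4)), 2) = Pow(Add(Add(Add(Mul(-32, Pow(-25, -1)), -1), Add(9, Mul(-1, 20))), Add(Mul(-3, 1), 4)), 2) = Pow(Add(Add(Add(Mul(-32, Rational(-1, 25)), -1), Add(9, -20)), Add(-3, 4)), 2) = Pow(Add(Add(Add(Rational(32, 25), -1), -11), 1), 2) = Pow(Add(Add(Rational(7, 25), -11), 1), 2) = Pow(Add(Rational(-268, 25), 1), 2) = Pow(Rational(-243, 25), 2) = Rational(59049, 625)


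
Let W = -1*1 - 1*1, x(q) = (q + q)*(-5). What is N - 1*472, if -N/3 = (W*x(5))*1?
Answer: -772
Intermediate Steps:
x(q) = -10*q (x(q) = (2*q)*(-5) = -10*q)
W = -2 (W = -1 - 1 = -2)
N = -300 (N = -3*(-(-20)*5) = -3*(-2*(-50)) = -300 ≈ -300.00)
N - 1*472 = -300 - 1*472 = -300 - 472 = -772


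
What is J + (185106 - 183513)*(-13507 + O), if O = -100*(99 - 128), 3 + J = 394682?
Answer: -16502272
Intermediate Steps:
J = 394679 (J = -3 + 394682 = 394679)
O = 2900 (O = -100*(-29) = 2900)
J + (185106 - 183513)*(-13507 + O) = 394679 + (185106 - 183513)*(-13507 + 2900) = 394679 + 1593*(-10607) = 394679 - 16896951 = -16502272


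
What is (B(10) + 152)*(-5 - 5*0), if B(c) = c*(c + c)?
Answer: -1760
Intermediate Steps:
B(c) = 2*c² (B(c) = c*(2*c) = 2*c²)
(B(10) + 152)*(-5 - 5*0) = (2*10² + 152)*(-5 - 5*0) = (2*100 + 152)*(-5 + 0) = (200 + 152)*(-5) = 352*(-5) = -1760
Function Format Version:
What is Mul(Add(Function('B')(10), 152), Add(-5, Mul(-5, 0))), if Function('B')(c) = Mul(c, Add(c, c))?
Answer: -1760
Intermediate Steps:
Function('B')(c) = Mul(2, Pow(c, 2)) (Function('B')(c) = Mul(c, Mul(2, c)) = Mul(2, Pow(c, 2)))
Mul(Add(Function('B')(10), 152), Add(-5, Mul(-5, 0))) = Mul(Add(Mul(2, Pow(10, 2)), 152), Add(-5, Mul(-5, 0))) = Mul(Add(Mul(2, 100), 152), Add(-5, 0)) = Mul(Add(200, 152), -5) = Mul(352, -5) = -1760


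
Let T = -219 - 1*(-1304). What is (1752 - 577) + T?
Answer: 2260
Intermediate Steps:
T = 1085 (T = -219 + 1304 = 1085)
(1752 - 577) + T = (1752 - 577) + 1085 = 1175 + 1085 = 2260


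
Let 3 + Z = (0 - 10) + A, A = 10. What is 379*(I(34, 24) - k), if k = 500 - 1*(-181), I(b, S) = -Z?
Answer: -256962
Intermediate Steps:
Z = -3 (Z = -3 + ((0 - 10) + 10) = -3 + (-10 + 10) = -3 + 0 = -3)
I(b, S) = 3 (I(b, S) = -1*(-3) = 3)
k = 681 (k = 500 + 181 = 681)
379*(I(34, 24) - k) = 379*(3 - 1*681) = 379*(3 - 681) = 379*(-678) = -256962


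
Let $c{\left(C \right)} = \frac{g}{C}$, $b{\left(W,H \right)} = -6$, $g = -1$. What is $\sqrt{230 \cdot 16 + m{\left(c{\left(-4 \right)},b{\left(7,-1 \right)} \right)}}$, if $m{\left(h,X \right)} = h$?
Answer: $\frac{\sqrt{14721}}{2} \approx 60.665$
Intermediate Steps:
$c{\left(C \right)} = - \frac{1}{C}$
$\sqrt{230 \cdot 16 + m{\left(c{\left(-4 \right)},b{\left(7,-1 \right)} \right)}} = \sqrt{230 \cdot 16 - \frac{1}{-4}} = \sqrt{3680 - - \frac{1}{4}} = \sqrt{3680 + \frac{1}{4}} = \sqrt{\frac{14721}{4}} = \frac{\sqrt{14721}}{2}$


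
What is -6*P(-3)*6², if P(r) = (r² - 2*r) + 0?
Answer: -3240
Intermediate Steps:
P(r) = r² - 2*r
-6*P(-3)*6² = -(-18)*(-2 - 3)*6² = -(-18)*(-5)*36 = -6*15*36 = -90*36 = -3240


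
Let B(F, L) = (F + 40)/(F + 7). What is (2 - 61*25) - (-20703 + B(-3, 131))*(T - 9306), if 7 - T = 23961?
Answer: -688275648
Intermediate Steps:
T = -23954 (T = 7 - 1*23961 = 7 - 23961 = -23954)
B(F, L) = (40 + F)/(7 + F)
(2 - 61*25) - (-20703 + B(-3, 131))*(T - 9306) = (2 - 61*25) - (-20703 + (40 - 3)/(7 - 3))*(-23954 - 9306) = (2 - 1525) - (-20703 + 37/4)*(-33260) = -1523 - (-20703 + (1/4)*37)*(-33260) = -1523 - (-20703 + 37/4)*(-33260) = -1523 - (-82775)*(-33260)/4 = -1523 - 1*688274125 = -1523 - 688274125 = -688275648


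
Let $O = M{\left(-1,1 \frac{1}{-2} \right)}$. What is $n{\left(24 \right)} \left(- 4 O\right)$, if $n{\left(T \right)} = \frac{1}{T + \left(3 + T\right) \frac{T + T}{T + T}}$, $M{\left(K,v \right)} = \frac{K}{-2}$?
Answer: $- \frac{2}{51} \approx -0.039216$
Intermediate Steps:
$M{\left(K,v \right)} = - \frac{K}{2}$ ($M{\left(K,v \right)} = K \left(- \frac{1}{2}\right) = - \frac{K}{2}$)
$n{\left(T \right)} = \frac{1}{3 + 2 T}$ ($n{\left(T \right)} = \frac{1}{T + \left(3 + T\right) \frac{2 T}{2 T}} = \frac{1}{T + \left(3 + T\right) 2 T \frac{1}{2 T}} = \frac{1}{T + \left(3 + T\right) 1} = \frac{1}{T + \left(3 + T\right)} = \frac{1}{3 + 2 T}$)
$O = \frac{1}{2}$ ($O = \left(- \frac{1}{2}\right) \left(-1\right) = \frac{1}{2} \approx 0.5$)
$n{\left(24 \right)} \left(- 4 O\right) = \frac{\left(-4\right) \frac{1}{2}}{3 + 2 \cdot 24} = \frac{1}{3 + 48} \left(-2\right) = \frac{1}{51} \left(-2\right) = - \frac{2}{51}$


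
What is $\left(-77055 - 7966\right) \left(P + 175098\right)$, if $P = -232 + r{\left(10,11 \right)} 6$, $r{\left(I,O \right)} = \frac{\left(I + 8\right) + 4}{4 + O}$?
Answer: $- \frac{74340151854}{5} \approx -1.4868 \cdot 10^{10}$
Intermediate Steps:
$r{\left(I,O \right)} = \frac{12 + I}{4 + O}$ ($r{\left(I,O \right)} = \frac{\left(8 + I\right) + 4}{4 + O} = \frac{12 + I}{4 + O}$)
$P = - \frac{1116}{5}$ ($P = -232 + \frac{12 + 10}{4 + 11} \cdot 6 = -232 + \frac{1}{15} \cdot 22 \cdot 6 = -232 + \frac{22}{15} \cdot 6 = -232 + \frac{44}{5} = - \frac{1116}{5} \approx -223.2$)
$\left(-77055 - 7966\right) \left(P + 175098\right) = \left(-77055 - 7966\right) \left(- \frac{1116}{5} + 175098\right) = \left(-85021\right) \frac{874374}{5} = - \frac{74340151854}{5}$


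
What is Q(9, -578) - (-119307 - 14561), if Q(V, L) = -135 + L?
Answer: 133155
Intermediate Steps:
Q(9, -578) - (-119307 - 14561) = (-135 - 578) - (-119307 - 14561) = -713 - 1*(-133868) = -713 + 133868 = 133155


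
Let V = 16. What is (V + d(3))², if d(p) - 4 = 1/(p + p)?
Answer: 14641/36 ≈ 406.69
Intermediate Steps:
d(p) = 4 + 1/(2*p) (d(p) = 4 + 1/(p + p) = 4 + 1/(2*p))
(V + d(3))² = (16 + (4 + (½)/3))² = (16 + (4 + (½)*(⅓)))² = (16 + (4 + ⅙))² = (16 + 25/6)² = (121/6)² = 14641/36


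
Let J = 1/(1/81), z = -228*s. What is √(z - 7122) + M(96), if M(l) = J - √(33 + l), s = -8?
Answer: 81 - √129 + I*√5298 ≈ 69.642 + 72.787*I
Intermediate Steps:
z = 1824 (z = -228*(-8) = 1824)
J = 81 (J = 1/(1/81) = 81)
M(l) = 81 - √(33 + l)
√(z - 7122) + M(96) = √(1824 - 7122) + (81 - √(33 + 96)) = √(-5298) + (81 - √129) = I*√5298 + (81 - √129) = 81 - √129 + I*√5298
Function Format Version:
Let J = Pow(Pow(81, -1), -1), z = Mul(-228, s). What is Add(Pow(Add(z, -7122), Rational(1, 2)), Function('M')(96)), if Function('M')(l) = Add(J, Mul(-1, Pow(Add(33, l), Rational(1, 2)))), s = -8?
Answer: Add(81, Mul(-1, Pow(129, Rational(1, 2))), Mul(I, Pow(5298, Rational(1, 2)))) ≈ Add(69.642, Mul(72.787, I))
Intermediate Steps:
z = 1824 (z = Mul(-228, -8) = 1824)
J = 81 (J = Pow(Rational(1, 81), -1) = 81)
Function('M')(l) = Add(81, Mul(-1, Pow(Add(33, l), Rational(1, 2))))
Add(Pow(Add(z, -7122), Rational(1, 2)), Function('M')(96)) = Add(Pow(Add(1824, -7122), Rational(1, 2)), Add(81, Mul(-1, Pow(Add(33, 96), Rational(1, 2))))) = Add(Pow(-5298, Rational(1, 2)), Add(81, Mul(-1, Pow(129, Rational(1, 2))))) = Add(Mul(I, Pow(5298, Rational(1, 2))), Add(81, Mul(-1, Pow(129, Rational(1, 2))))) = Add(81, Mul(-1, Pow(129, Rational(1, 2))), Mul(I, Pow(5298, Rational(1, 2))))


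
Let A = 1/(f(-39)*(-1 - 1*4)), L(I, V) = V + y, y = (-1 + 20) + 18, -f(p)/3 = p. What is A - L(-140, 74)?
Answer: -64936/585 ≈ -111.00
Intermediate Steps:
f(p) = -3*p
y = 37 (y = 19 + 18 = 37)
L(I, V) = 37 + V (L(I, V) = V + 37 = 37 + V)
A = -1/585 (A = 1/((-3*(-39))*(-1 - 1*4)) = 1/(117*(-1 - 4)) = 1/(117*(-5)) = 1/(-585) = -1/585 ≈ -0.0017094)
A - L(-140, 74) = -1/585 - (37 + 74) = -1/585 - 1*111 = -1/585 - 111 = -64936/585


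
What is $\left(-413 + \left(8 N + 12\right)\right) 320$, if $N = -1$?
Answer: $-130880$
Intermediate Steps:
$\left(-413 + \left(8 N + 12\right)\right) 320 = \left(-413 + \left(8 \left(-1\right) + 12\right)\right) 320 = \left(-413 + \left(-8 + 12\right)\right) 320 = \left(-413 + 4\right) 320 = \left(-409\right) 320 = -130880$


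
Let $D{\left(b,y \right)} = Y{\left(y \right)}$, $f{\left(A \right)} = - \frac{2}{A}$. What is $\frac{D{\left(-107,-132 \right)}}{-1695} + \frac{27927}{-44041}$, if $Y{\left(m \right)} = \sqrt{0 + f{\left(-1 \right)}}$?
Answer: $- \frac{27927}{44041} - \frac{\sqrt{2}}{1695} \approx -0.63495$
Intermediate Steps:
$Y{\left(m \right)} = \sqrt{2}$ ($Y{\left(m \right)} = \sqrt{0 - \frac{2}{-1}} = \sqrt{0 - -2} = \sqrt{0 + 2} = \sqrt{2}$)
$D{\left(b,y \right)} = \sqrt{2}$
$\frac{D{\left(-107,-132 \right)}}{-1695} + \frac{27927}{-44041} = \frac{\sqrt{2}}{-1695} + \frac{27927}{-44041} = \sqrt{2} \left(- \frac{1}{1695}\right) + 27927 \left(- \frac{1}{44041}\right) = - \frac{\sqrt{2}}{1695} - \frac{27927}{44041} = - \frac{27927}{44041} - \frac{\sqrt{2}}{1695}$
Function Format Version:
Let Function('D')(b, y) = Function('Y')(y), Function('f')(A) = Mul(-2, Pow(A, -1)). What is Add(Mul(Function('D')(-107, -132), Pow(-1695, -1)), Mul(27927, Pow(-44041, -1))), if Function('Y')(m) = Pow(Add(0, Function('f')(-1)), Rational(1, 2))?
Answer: Add(Rational(-27927, 44041), Mul(Rational(-1, 1695), Pow(2, Rational(1, 2)))) ≈ -0.63495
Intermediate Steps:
Function('Y')(m) = Pow(2, Rational(1, 2)) (Function('Y')(m) = Pow(Add(0, Mul(-2, Pow(-1, -1))), Rational(1, 2)) = Pow(Add(0, Mul(-2, -1)), Rational(1, 2)) = Pow(Add(0, 2), Rational(1, 2)) = Pow(2, Rational(1, 2)))
Function('D')(b, y) = Pow(2, Rational(1, 2))
Add(Mul(Function('D')(-107, -132), Pow(-1695, -1)), Mul(27927, Pow(-44041, -1))) = Add(Mul(Pow(2, Rational(1, 2)), Pow(-1695, -1)), Mul(27927, Pow(-44041, -1))) = Add(Mul(Pow(2, Rational(1, 2)), Rational(-1, 1695)), Mul(27927, Rational(-1, 44041))) = Add(Mul(Rational(-1, 1695), Pow(2, Rational(1, 2))), Rational(-27927, 44041)) = Add(Rational(-27927, 44041), Mul(Rational(-1, 1695), Pow(2, Rational(1, 2))))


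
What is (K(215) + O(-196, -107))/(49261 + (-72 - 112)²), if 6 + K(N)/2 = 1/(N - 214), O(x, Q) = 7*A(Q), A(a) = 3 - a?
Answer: 760/83117 ≈ 0.0091437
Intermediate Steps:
O(x, Q) = 21 - 7*Q (O(x, Q) = 7*(3 - Q) = 21 - 7*Q)
K(N) = -12 + 2/(-214 + N) (K(N) = -12 + 2/(N - 214) = -12 + 2/(-214 + N))
(K(215) + O(-196, -107))/(49261 + (-72 - 112)²) = (2*(1285 - 6*215)/(-214 + 215) + (21 - 7*(-107)))/(49261 + (-72 - 112)²) = (2*(1285 - 1290)/1 + (21 + 749))/(49261 + (-184)²) = (2*1*(-5) + 770)/(49261 + 33856) = (-10 + 770)/83117 = 760*(1/83117) = 760/83117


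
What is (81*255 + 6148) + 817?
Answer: 27620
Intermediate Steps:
(81*255 + 6148) + 817 = (20655 + 6148) + 817 = 26803 + 817 = 27620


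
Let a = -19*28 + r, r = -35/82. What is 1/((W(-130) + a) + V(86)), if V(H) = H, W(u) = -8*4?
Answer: -82/39231 ≈ -0.0020902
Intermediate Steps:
W(u) = -32
r = -35/82 (r = -35*1/82 = -35/82 ≈ -0.42683)
a = -43659/82 (a = -19*28 - 35/82 = -532 - 35/82 = -43659/82 ≈ -532.43)
1/((W(-130) + a) + V(86)) = 1/((-32 - 43659/82) + 86) = 1/(-46283/82 + 86) = 1/(-39231/82) = -82/39231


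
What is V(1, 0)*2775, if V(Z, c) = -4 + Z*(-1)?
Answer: -13875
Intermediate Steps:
V(Z, c) = -4 - Z
V(1, 0)*2775 = (-4 - 1*1)*2775 = (-4 - 1)*2775 = -5*2775 = -13875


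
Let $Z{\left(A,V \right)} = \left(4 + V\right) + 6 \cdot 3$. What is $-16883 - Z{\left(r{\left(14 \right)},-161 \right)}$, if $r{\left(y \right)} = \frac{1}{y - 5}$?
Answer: $-16744$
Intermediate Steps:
$r{\left(y \right)} = \frac{1}{-5 + y}$
$Z{\left(A,V \right)} = 22 + V$ ($Z{\left(A,V \right)} = \left(4 + V\right) + 18 = 22 + V$)
$-16883 - Z{\left(r{\left(14 \right)},-161 \right)} = -16883 - \left(22 - 161\right) = -16883 - -139 = -16883 + 139 = -16744$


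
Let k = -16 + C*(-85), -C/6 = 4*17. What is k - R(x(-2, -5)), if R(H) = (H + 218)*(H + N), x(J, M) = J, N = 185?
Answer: -4864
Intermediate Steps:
C = -408 (C = -24*17 = -6*68 = -408)
R(H) = (185 + H)*(218 + H) (R(H) = (H + 218)*(H + 185) = (218 + H)*(185 + H) = (185 + H)*(218 + H))
k = 34664 (k = -16 - 408*(-85) = -16 + 34680 = 34664)
k - R(x(-2, -5)) = 34664 - (40330 + (-2)² + 403*(-2)) = 34664 - (40330 + 4 - 806) = 34664 - 1*39528 = 34664 - 39528 = -4864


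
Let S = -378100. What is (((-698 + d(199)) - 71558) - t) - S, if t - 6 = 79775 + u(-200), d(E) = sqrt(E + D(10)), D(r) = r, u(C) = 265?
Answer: 225798 + sqrt(209) ≈ 2.2581e+5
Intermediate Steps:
d(E) = sqrt(10 + E) (d(E) = sqrt(E + 10) = sqrt(10 + E))
t = 80046 (t = 6 + (79775 + 265) = 6 + 80040 = 80046)
(((-698 + d(199)) - 71558) - t) - S = (((-698 + sqrt(10 + 199)) - 71558) - 1*80046) - 1*(-378100) = (((-698 + sqrt(209)) - 71558) - 80046) + 378100 = ((-72256 + sqrt(209)) - 80046) + 378100 = (-152302 + sqrt(209)) + 378100 = 225798 + sqrt(209)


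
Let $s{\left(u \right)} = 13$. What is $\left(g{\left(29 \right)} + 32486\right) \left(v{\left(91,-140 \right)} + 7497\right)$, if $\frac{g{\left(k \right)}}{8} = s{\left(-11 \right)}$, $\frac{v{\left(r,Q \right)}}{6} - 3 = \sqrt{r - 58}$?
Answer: $244913850 + 195540 \sqrt{33} \approx 2.4604 \cdot 10^{8}$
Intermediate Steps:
$v{\left(r,Q \right)} = 18 + 6 \sqrt{-58 + r}$ ($v{\left(r,Q \right)} = 18 + 6 \sqrt{r - 58} = 18 + 6 \sqrt{-58 + r}$)
$g{\left(k \right)} = 104$ ($g{\left(k \right)} = 8 \cdot 13 = 104$)
$\left(g{\left(29 \right)} + 32486\right) \left(v{\left(91,-140 \right)} + 7497\right) = \left(104 + 32486\right) \left(\left(18 + 6 \sqrt{-58 + 91}\right) + 7497\right) = 32590 \left(\left(18 + 6 \sqrt{33}\right) + 7497\right) = 32590 \left(7515 + 6 \sqrt{33}\right) = 244913850 + 195540 \sqrt{33}$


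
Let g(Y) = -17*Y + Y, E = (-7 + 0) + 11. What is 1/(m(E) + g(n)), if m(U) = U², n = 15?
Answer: -1/224 ≈ -0.0044643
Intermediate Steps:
E = 4 (E = -7 + 11 = 4)
g(Y) = -16*Y
1/(m(E) + g(n)) = 1/(4² - 16*15) = 1/(16 - 240) = 1/(-224) = -1/224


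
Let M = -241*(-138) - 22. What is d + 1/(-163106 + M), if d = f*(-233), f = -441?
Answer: 13344532109/129870 ≈ 1.0275e+5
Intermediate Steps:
M = 33236 (M = 33258 - 22 = 33236)
d = 102753 (d = -441*(-233) = 102753)
d + 1/(-163106 + M) = 102753 + 1/(-163106 + 33236) = 102753 + 1/(-129870) = 102753 - 1/129870 = 13344532109/129870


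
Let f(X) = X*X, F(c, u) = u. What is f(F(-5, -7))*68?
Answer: 3332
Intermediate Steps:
f(X) = X**2
f(F(-5, -7))*68 = (-7)**2*68 = 49*68 = 3332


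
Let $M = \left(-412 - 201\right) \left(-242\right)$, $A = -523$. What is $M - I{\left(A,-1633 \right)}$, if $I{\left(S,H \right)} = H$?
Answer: $149979$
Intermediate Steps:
$M = 148346$ ($M = \left(-613\right) \left(-242\right) = 148346$)
$M - I{\left(A,-1633 \right)} = 148346 - -1633 = 148346 + 1633 = 149979$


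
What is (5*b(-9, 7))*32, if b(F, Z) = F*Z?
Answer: -10080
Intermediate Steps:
(5*b(-9, 7))*32 = (5*(-9*7))*32 = (5*(-63))*32 = -315*32 = -10080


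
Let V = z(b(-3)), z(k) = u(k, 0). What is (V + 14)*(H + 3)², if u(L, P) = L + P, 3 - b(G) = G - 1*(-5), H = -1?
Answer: 60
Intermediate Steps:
b(G) = -2 - G (b(G) = 3 - (G - 1*(-5)) = 3 - (G + 5) = 3 - (5 + G) = 3 + (-5 - G) = -2 - G)
z(k) = k (z(k) = k + 0 = k)
V = 1 (V = -2 - 1*(-3) = -2 + 3 = 1)
(V + 14)*(H + 3)² = (1 + 14)*(-1 + 3)² = 15*2² = 15*4 = 60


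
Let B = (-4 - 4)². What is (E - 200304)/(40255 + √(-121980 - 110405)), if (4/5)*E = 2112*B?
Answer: -42058424/54023247 + 5224*I*√232385/270116235 ≈ -0.77852 + 0.009323*I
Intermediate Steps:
B = 64 (B = (-8)² = 64)
E = 168960 (E = 5*(2112*64)/4 = (5/4)*135168 = 168960)
(E - 200304)/(40255 + √(-121980 - 110405)) = (168960 - 200304)/(40255 + √(-121980 - 110405)) = -31344/(40255 + √(-232385)) = -31344/(40255 + I*√232385)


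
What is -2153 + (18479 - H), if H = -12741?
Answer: 29067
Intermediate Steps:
-2153 + (18479 - H) = -2153 + (18479 - 1*(-12741)) = -2153 + (18479 + 12741) = -2153 + 31220 = 29067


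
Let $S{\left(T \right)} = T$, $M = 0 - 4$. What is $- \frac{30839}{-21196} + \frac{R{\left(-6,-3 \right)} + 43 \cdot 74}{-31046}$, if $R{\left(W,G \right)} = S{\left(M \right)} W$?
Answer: $\frac{444736609}{329025508} \approx 1.3517$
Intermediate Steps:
$M = -4$ ($M = 0 - 4 = -4$)
$R{\left(W,G \right)} = - 4 W$
$- \frac{30839}{-21196} + \frac{R{\left(-6,-3 \right)} + 43 \cdot 74}{-31046} = - \frac{30839}{-21196} + \frac{\left(-4\right) \left(-6\right) + 43 \cdot 74}{-31046} = \left(-30839\right) \left(- \frac{1}{21196}\right) + \left(24 + 3182\right) \left(- \frac{1}{31046}\right) = \frac{30839}{21196} + 3206 \left(- \frac{1}{31046}\right) = \frac{30839}{21196} - \frac{1603}{15523} = \frac{444736609}{329025508}$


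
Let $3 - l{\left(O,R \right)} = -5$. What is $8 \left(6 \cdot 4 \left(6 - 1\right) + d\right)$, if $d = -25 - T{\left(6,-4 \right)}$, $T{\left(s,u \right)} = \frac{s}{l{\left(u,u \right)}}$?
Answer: $754$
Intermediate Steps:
$l{\left(O,R \right)} = 8$ ($l{\left(O,R \right)} = 3 - -5 = 3 + 5 = 8$)
$T{\left(s,u \right)} = \frac{s}{8}$
$d = - \frac{103}{4}$ ($d = -25 - \frac{1}{8} \cdot 6 = -25 - \frac{3}{4} = - \frac{103}{4} \approx -25.75$)
$8 \left(6 \cdot 4 \left(6 - 1\right) + d\right) = 8 \left(6 \cdot 4 \left(6 - 1\right) - \frac{103}{4}\right) = 8 \left(24 \cdot 5 - \frac{103}{4}\right) = 8 \left(120 - \frac{103}{4}\right) = 8 \cdot \frac{377}{4} = 754$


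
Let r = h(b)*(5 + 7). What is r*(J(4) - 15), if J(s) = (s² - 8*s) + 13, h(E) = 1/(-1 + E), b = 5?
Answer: -54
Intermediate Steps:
J(s) = 13 + s² - 8*s
r = 3 (r = (5 + 7)/(-1 + 5) = 12/4 = (¼)*12 = 3)
r*(J(4) - 15) = 3*((13 + 4² - 8*4) - 15) = 3*((13 + 16 - 32) - 15) = 3*(-3 - 15) = 3*(-18) = -54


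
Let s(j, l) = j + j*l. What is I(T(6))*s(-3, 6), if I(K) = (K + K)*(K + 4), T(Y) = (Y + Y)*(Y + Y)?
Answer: -895104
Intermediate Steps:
T(Y) = 4*Y² (T(Y) = (2*Y)*(2*Y) = 4*Y²)
I(K) = 2*K*(4 + K) (I(K) = (2*K)*(4 + K) = 2*K*(4 + K))
I(T(6))*s(-3, 6) = (2*(4*6²)*(4 + 4*6²))*(-3*(1 + 6)) = (2*(4*36)*(4 + 4*36))*(-3*7) = (2*144*(4 + 144))*(-21) = (2*144*148)*(-21) = 42624*(-21) = -895104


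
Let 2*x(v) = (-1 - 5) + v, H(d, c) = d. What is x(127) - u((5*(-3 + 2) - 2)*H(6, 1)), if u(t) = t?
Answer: 205/2 ≈ 102.50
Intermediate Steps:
x(v) = -3 + v/2 (x(v) = ((-1 - 5) + v)/2 = (-6 + v)/2 = -3 + v/2)
x(127) - u((5*(-3 + 2) - 2)*H(6, 1)) = (-3 + (1/2)*127) - (5*(-3 + 2) - 2)*6 = (-3 + 127/2) - (5*(-1) - 2)*6 = 121/2 - (-5 - 2)*6 = 121/2 - (-7)*6 = 121/2 - 1*(-42) = 121/2 + 42 = 205/2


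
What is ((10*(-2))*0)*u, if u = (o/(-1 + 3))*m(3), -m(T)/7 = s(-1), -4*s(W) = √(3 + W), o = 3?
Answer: 0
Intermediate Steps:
s(W) = -√(3 + W)/4
m(T) = 7*√2/4 (m(T) = -(-7)*√(3 - 1)/4 = -(-7)*√2/4 = 7*√2/4)
u = 21*√2/8 (u = (3/(-1 + 3))*(7*√2/4) = (3/2)*(7*√2/4) = ((½)*3)*(7*√2/4) = 3*(7*√2/4)/2 = 21*√2/8 ≈ 3.7123)
((10*(-2))*0)*u = ((10*(-2))*0)*(21*√2/8) = (-20*0)*(21*√2/8) = 0*(21*√2/8) = 0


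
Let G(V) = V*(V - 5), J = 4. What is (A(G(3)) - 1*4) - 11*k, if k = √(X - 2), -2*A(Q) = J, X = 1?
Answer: -6 - 11*I ≈ -6.0 - 11.0*I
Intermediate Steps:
G(V) = V*(-5 + V)
A(Q) = -2 (A(Q) = -½*4 = -2)
k = I (k = √(1 - 2) = √(-1) = I ≈ 1.0*I)
(A(G(3)) - 1*4) - 11*k = (-2 - 1*4) - 11*I = (-2 - 4) - 11*I = -6 - 11*I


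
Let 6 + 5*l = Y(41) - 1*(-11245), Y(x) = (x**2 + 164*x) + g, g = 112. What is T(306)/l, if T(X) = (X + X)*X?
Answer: 234090/4939 ≈ 47.396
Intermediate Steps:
Y(x) = 112 + x**2 + 164*x (Y(x) = (x**2 + 164*x) + 112 = 112 + x**2 + 164*x)
l = 19756/5 (l = -6/5 + ((112 + 41**2 + 164*41) - 1*(-11245))/5 = -6/5 + ((112 + 1681 + 6724) + 11245)/5 = -6/5 + (8517 + 11245)/5 = -6/5 + (1/5)*19762 = -6/5 + 19762/5 = 19756/5 ≈ 3951.2)
T(X) = 2*X**2 (T(X) = (2*X)*X = 2*X**2)
T(306)/l = (2*306**2)/(19756/5) = (2*93636)*(5/19756) = 187272*(5/19756) = 234090/4939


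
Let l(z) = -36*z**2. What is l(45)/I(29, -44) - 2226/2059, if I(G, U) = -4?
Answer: 37523049/2059 ≈ 18224.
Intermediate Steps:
l(45)/I(29, -44) - 2226/2059 = -36*45**2/(-4) - 2226/2059 = -36*2025*(-1/4) - 2226*1/2059 = -72900*(-1/4) - 2226/2059 = 18225 - 2226/2059 = 37523049/2059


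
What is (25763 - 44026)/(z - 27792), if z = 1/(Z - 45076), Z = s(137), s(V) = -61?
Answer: 824337031/1254447505 ≈ 0.65713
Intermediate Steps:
Z = -61
z = -1/45137 (z = 1/(-61 - 45076) = 1/(-45137) = -1/45137 ≈ -2.2155e-5)
(25763 - 44026)/(z - 27792) = (25763 - 44026)/(-1/45137 - 27792) = -18263/(-1254447505/45137) = -18263*(-45137/1254447505) = 824337031/1254447505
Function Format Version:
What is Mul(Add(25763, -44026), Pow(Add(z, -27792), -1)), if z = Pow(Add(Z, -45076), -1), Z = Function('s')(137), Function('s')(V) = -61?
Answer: Rational(824337031, 1254447505) ≈ 0.65713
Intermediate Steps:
Z = -61
z = Rational(-1, 45137) (z = Pow(Add(-61, -45076), -1) = Pow(-45137, -1) = Rational(-1, 45137) ≈ -2.2155e-5)
Mul(Add(25763, -44026), Pow(Add(z, -27792), -1)) = Mul(Add(25763, -44026), Pow(Add(Rational(-1, 45137), -27792), -1)) = Mul(-18263, Pow(Rational(-1254447505, 45137), -1)) = Mul(-18263, Rational(-45137, 1254447505)) = Rational(824337031, 1254447505)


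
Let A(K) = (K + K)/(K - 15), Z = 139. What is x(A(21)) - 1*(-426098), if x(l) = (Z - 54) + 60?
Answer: 426243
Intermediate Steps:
A(K) = 2*K/(-15 + K) (A(K) = (2*K)/(-15 + K) = 2*K/(-15 + K))
x(l) = 145 (x(l) = (139 - 54) + 60 = 85 + 60 = 145)
x(A(21)) - 1*(-426098) = 145 - 1*(-426098) = 145 + 426098 = 426243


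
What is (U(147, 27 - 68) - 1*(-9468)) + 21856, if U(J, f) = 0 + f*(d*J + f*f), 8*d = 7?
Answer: -342965/8 ≈ -42871.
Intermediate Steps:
d = 7/8 (d = (1/8)*7 = 7/8 ≈ 0.87500)
U(J, f) = f*(f**2 + 7*J/8) (U(J, f) = 0 + f*(7*J/8 + f*f) = 0 + f*(7*J/8 + f**2) = 0 + f*(f**2 + 7*J/8) = f*(f**2 + 7*J/8))
(U(147, 27 - 68) - 1*(-9468)) + 21856 = ((27 - 68)*((27 - 68)**2 + (7/8)*147) - 1*(-9468)) + 21856 = (-41*((-41)**2 + 1029/8) + 9468) + 21856 = (-41*(1681 + 1029/8) + 9468) + 21856 = (-41*14477/8 + 9468) + 21856 = (-593557/8 + 9468) + 21856 = -517813/8 + 21856 = -342965/8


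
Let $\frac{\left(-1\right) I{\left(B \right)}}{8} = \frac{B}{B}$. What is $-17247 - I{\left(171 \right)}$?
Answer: $-17239$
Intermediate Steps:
$I{\left(B \right)} = -8$ ($I{\left(B \right)} = - 8 \frac{B}{B} = \left(-8\right) 1 = -8$)
$-17247 - I{\left(171 \right)} = -17247 - -8 = -17247 + 8 = -17239$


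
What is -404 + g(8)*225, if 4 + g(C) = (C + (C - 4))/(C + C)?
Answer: -4541/4 ≈ -1135.3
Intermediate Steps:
g(C) = -4 + (-4 + 2*C)/(2*C) (g(C) = -4 + (C + (C - 4))/(C + C) = -4 + (C + (-4 + C))/((2*C)) = -4 + (-4 + 2*C)*(1/(2*C)) = -4 + (-4 + 2*C)/(2*C))
-404 + g(8)*225 = -404 + (-3 - 2/8)*225 = -404 + (-3 - 2*⅛)*225 = -404 + (-3 - ¼)*225 = -404 - 13/4*225 = -404 - 2925/4 = -4541/4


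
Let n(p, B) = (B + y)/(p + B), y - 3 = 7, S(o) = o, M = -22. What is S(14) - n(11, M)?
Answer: 142/11 ≈ 12.909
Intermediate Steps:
y = 10 (y = 3 + 7 = 10)
n(p, B) = (10 + B)/(B + p) (n(p, B) = (B + 10)/(p + B) = (10 + B)/(B + p))
S(14) - n(11, M) = 14 - (10 - 22)/(-22 + 11) = 14 - (-12)/(-11) = 14 - (-1)*(-12)/11 = 14 - 1*12/11 = 14 - 12/11 = 142/11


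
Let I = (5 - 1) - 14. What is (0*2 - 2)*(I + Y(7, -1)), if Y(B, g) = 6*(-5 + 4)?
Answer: 32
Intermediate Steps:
Y(B, g) = -6 (Y(B, g) = 6*(-1) = -6)
I = -10 (I = 4 - 14 = -10)
(0*2 - 2)*(I + Y(7, -1)) = (0*2 - 2)*(-10 - 6) = (0 - 2)*(-16) = -2*(-16) = 32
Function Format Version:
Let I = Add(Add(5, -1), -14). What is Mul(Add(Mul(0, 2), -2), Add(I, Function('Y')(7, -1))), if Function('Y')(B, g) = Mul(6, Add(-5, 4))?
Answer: 32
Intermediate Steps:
Function('Y')(B, g) = -6 (Function('Y')(B, g) = Mul(6, -1) = -6)
I = -10 (I = Add(4, -14) = -10)
Mul(Add(Mul(0, 2), -2), Add(I, Function('Y')(7, -1))) = Mul(Add(Mul(0, 2), -2), Add(-10, -6)) = Mul(Add(0, -2), -16) = Mul(-2, -16) = 32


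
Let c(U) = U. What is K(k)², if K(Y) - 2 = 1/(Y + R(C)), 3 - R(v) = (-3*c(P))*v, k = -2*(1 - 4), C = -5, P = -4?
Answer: 19321/4761 ≈ 4.0582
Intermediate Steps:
k = 6 (k = -2*(-3) = 6)
R(v) = 3 - 12*v (R(v) = 3 - (-3*(-4))*v = 3 - 12*v)
K(Y) = 2 + 1/(63 + Y) (K(Y) = 2 + 1/(Y + (3 - 12*(-5))) = 2 + 1/(Y + (3 + 60)) = 2 + 1/(Y + 63) = 2 + 1/(63 + Y))
K(k)² = ((127 + 2*6)/(63 + 6))² = ((127 + 12)/69)² = ((1/69)*139)² = (139/69)² = 19321/4761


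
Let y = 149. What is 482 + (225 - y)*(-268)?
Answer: -19886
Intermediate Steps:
482 + (225 - y)*(-268) = 482 + (225 - 1*149)*(-268) = 482 + (225 - 149)*(-268) = 482 + 76*(-268) = 482 - 20368 = -19886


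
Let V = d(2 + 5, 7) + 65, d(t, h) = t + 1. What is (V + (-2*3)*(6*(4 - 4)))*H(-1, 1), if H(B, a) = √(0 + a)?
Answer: 73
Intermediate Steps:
d(t, h) = 1 + t
H(B, a) = √a
V = 73 (V = (1 + (2 + 5)) + 65 = (1 + 7) + 65 = 8 + 65 = 73)
(V + (-2*3)*(6*(4 - 4)))*H(-1, 1) = (73 + (-2*3)*(6*(4 - 4)))*√1 = (73 - 36*0)*1 = (73 - 6*0)*1 = (73 + 0)*1 = 73*1 = 73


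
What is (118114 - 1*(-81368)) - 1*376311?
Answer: -176829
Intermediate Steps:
(118114 - 1*(-81368)) - 1*376311 = (118114 + 81368) - 376311 = 199482 - 376311 = -176829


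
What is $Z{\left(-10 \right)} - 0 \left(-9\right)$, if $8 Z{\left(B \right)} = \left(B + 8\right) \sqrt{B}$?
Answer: $- \frac{i \sqrt{10}}{4} \approx - 0.79057 i$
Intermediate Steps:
$Z{\left(B \right)} = \frac{\sqrt{B} \left(8 + B\right)}{8}$ ($Z{\left(B \right)} = \frac{\left(B + 8\right) \sqrt{B}}{8} = \frac{\left(8 + B\right) \sqrt{B}}{8} = \frac{\sqrt{B} \left(8 + B\right)}{8}$)
$Z{\left(-10 \right)} - 0 \left(-9\right) = \frac{\sqrt{-10} \left(8 - 10\right)}{8} - 0 \left(-9\right) = \frac{1}{8} i \sqrt{10} \left(-2\right) - 0 = - \frac{i \sqrt{10}}{4} + 0 = - \frac{i \sqrt{10}}{4}$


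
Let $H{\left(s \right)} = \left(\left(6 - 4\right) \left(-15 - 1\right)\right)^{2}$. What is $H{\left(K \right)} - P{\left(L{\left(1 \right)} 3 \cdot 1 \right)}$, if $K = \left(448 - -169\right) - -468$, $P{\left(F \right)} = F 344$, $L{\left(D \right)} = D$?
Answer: $-8$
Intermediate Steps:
$P{\left(F \right)} = 344 F$
$K = 1085$ ($K = \left(448 + 169\right) + 468 = 617 + 468 = 1085$)
$H{\left(s \right)} = 1024$ ($H{\left(s \right)} = \left(2 \left(-16\right)\right)^{2} = \left(-32\right)^{2} = 1024$)
$H{\left(K \right)} - P{\left(L{\left(1 \right)} 3 \cdot 1 \right)} = 1024 - 344 \cdot 1 \cdot 3 \cdot 1 = 1024 - 344 \cdot 3 \cdot 1 = 1024 - 344 \cdot 3 = 1024 - 1032 = -8$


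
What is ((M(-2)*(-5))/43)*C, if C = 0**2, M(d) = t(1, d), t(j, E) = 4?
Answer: 0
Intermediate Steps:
M(d) = 4
C = 0
((M(-2)*(-5))/43)*C = ((4*(-5))/43)*0 = -20*1/43*0 = -20/43*0 = 0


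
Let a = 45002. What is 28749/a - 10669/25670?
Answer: 64465123/288800335 ≈ 0.22322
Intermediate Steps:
28749/a - 10669/25670 = 28749/45002 - 10669/25670 = 64465123/288800335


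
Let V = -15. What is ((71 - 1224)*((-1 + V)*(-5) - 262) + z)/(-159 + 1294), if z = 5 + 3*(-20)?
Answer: 209791/1135 ≈ 184.84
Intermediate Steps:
z = -55 (z = 5 - 60 = -55)
((71 - 1224)*((-1 + V)*(-5) - 262) + z)/(-159 + 1294) = ((71 - 1224)*((-1 - 15)*(-5) - 262) - 55)/(-159 + 1294) = (-1153*(-16*(-5) - 262) - 55)/1135 = (-1153*(80 - 262) - 55)*(1/1135) = (-1153*(-182) - 55)*(1/1135) = (209846 - 55)*(1/1135) = 209791*(1/1135) = 209791/1135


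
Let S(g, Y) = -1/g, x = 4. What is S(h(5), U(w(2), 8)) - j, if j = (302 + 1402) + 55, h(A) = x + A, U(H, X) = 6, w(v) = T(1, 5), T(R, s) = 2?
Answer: -15832/9 ≈ -1759.1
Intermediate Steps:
w(v) = 2
h(A) = 4 + A
j = 1759 (j = 1704 + 55 = 1759)
S(h(5), U(w(2), 8)) - j = -1/(4 + 5) - 1*1759 = -1/9 - 1759 = -1*⅑ - 1759 = -⅑ - 1759 = -15832/9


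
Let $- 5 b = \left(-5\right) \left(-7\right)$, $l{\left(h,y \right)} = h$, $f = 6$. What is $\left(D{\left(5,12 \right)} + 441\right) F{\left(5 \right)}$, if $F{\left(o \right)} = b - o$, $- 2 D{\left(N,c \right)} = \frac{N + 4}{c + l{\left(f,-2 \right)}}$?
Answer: $-5289$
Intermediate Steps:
$b = -7$ ($b = - \frac{\left(-5\right) \left(-7\right)}{5} = \left(- \frac{1}{5}\right) 35 = -7$)
$D{\left(N,c \right)} = - \frac{4 + N}{2 \left(6 + c\right)}$ ($D{\left(N,c \right)} = - \frac{\left(N + 4\right) \frac{1}{c + 6}}{2} = - \frac{\left(4 + N\right) \frac{1}{6 + c}}{2} = - \frac{\frac{1}{6 + c} \left(4 + N\right)}{2} = - \frac{4 + N}{2 \left(6 + c\right)}$)
$F{\left(o \right)} = -7 - o$
$\left(D{\left(5,12 \right)} + 441\right) F{\left(5 \right)} = \left(\frac{-4 - 5}{2 \left(6 + 12\right)} + 441\right) \left(-7 - 5\right) = \left(\frac{-4 - 5}{2 \cdot 18} + 441\right) \left(-7 - 5\right) = \left(\frac{1}{2} \cdot \frac{1}{18} \left(-9\right) + 441\right) \left(-12\right) = \left(- \frac{1}{4} + 441\right) \left(-12\right) = \frac{1763}{4} \left(-12\right) = -5289$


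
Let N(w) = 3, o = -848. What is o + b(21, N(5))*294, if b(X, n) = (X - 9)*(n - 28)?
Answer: -89048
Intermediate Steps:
b(X, n) = (-28 + n)*(-9 + X) (b(X, n) = (-9 + X)*(-28 + n) = (-28 + n)*(-9 + X))
o + b(21, N(5))*294 = -848 + (252 - 28*21 - 9*3 + 21*3)*294 = -848 + (252 - 588 - 27 + 63)*294 = -848 - 300*294 = -848 - 88200 = -89048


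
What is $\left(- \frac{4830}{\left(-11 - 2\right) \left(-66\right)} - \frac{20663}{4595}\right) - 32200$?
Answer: $- \frac{21164790784}{657085} \approx -32210.0$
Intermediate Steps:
$\left(- \frac{4830}{\left(-11 - 2\right) \left(-66\right)} - \frac{20663}{4595}\right) - 32200 = \left(- \frac{4830}{\left(-13\right) \left(-66\right)} - \frac{20663}{4595}\right) - 32200 = \left(- \frac{4830}{858} - \frac{20663}{4595}\right) - 32200 = \left(\left(-4830\right) \frac{1}{858} - \frac{20663}{4595}\right) - 32200 = \left(- \frac{805}{143} - \frac{20663}{4595}\right) - 32200 = - \frac{6653784}{657085} - 32200 = - \frac{21164790784}{657085}$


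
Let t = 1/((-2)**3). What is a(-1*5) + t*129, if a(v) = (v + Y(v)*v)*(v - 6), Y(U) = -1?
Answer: -129/8 ≈ -16.125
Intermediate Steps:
a(v) = 0 (a(v) = (v - v)*(v - 6) = 0*(-6 + v) = 0)
t = -1/8 (t = 1/(-8) = -1/8 ≈ -0.12500)
a(-1*5) + t*129 = 0 - 1/8*129 = 0 - 129/8 = -129/8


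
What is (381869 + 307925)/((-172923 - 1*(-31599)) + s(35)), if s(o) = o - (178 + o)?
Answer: -344897/70751 ≈ -4.8748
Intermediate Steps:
s(o) = -178 (s(o) = o + (-178 - o) = -178)
(381869 + 307925)/((-172923 - 1*(-31599)) + s(35)) = (381869 + 307925)/((-172923 - 1*(-31599)) - 178) = 689794/((-172923 + 31599) - 178) = 689794/(-141324 - 178) = 689794/(-141502) = 689794*(-1/141502) = -344897/70751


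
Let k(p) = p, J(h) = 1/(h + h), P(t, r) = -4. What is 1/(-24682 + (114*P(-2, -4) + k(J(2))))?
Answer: -4/100551 ≈ -3.9781e-5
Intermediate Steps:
J(h) = 1/(2*h)
1/(-24682 + (114*P(-2, -4) + k(J(2)))) = 1/(-24682 + (114*(-4) + (1/2)/2)) = 1/(-24682 + (-456 + (1/2)*(1/2))) = 1/(-24682 + (-456 + 1/4)) = 1/(-24682 - 1823/4) = 1/(-100551/4) = -4/100551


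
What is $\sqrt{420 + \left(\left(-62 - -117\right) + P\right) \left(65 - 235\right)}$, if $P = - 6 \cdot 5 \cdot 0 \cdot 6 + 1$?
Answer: $10 i \sqrt{91} \approx 95.394 i$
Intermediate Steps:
$P = 1$ ($P = - 6 \cdot 0 \cdot 6 + 1 = \left(-6\right) 0 + 1 = 0 + 1 = 1$)
$\sqrt{420 + \left(\left(-62 - -117\right) + P\right) \left(65 - 235\right)} = \sqrt{420 + \left(\left(-62 - -117\right) + 1\right) \left(65 - 235\right)} = \sqrt{420 + \left(\left(-62 + 117\right) + 1\right) \left(-170\right)} = \sqrt{420 + \left(55 + 1\right) \left(-170\right)} = \sqrt{420 + 56 \left(-170\right)} = \sqrt{420 - 9520} = \sqrt{-9100} = 10 i \sqrt{91}$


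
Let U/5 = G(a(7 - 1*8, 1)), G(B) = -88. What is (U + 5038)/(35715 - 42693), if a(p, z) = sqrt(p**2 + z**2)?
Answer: -2299/3489 ≈ -0.65893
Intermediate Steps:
U = -440 (U = 5*(-88) = -440)
(U + 5038)/(35715 - 42693) = (-440 + 5038)/(35715 - 42693) = 4598/(-6978) = 4598*(-1/6978) = -2299/3489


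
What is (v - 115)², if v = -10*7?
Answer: 34225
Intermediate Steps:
v = -70
(v - 115)² = (-70 - 115)² = (-185)² = 34225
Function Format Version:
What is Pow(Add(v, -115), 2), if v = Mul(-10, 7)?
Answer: 34225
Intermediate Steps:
v = -70
Pow(Add(v, -115), 2) = Pow(Add(-70, -115), 2) = Pow(-185, 2) = 34225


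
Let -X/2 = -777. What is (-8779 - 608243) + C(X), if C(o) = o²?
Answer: 1797894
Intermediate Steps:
X = 1554 (X = -2*(-777) = 1554)
(-8779 - 608243) + C(X) = (-8779 - 608243) + 1554² = -617022 + 2414916 = 1797894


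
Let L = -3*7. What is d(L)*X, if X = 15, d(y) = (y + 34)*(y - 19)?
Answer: -7800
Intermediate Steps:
L = -21
d(y) = (-19 + y)*(34 + y) (d(y) = (34 + y)*(-19 + y) = (-19 + y)*(34 + y))
d(L)*X = (-646 + (-21)² + 15*(-21))*15 = (-646 + 441 - 315)*15 = -520*15 = -7800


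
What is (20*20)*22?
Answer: 8800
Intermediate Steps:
(20*20)*22 = 400*22 = 8800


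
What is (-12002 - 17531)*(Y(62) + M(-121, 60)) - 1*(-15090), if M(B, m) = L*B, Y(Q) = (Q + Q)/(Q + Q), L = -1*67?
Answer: -239438474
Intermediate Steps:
L = -67
Y(Q) = 1 (Y(Q) = (2*Q)/((2*Q)) = (2*Q)*(1/(2*Q)) = 1)
M(B, m) = -67*B
(-12002 - 17531)*(Y(62) + M(-121, 60)) - 1*(-15090) = (-12002 - 17531)*(1 - 67*(-121)) - 1*(-15090) = -29533*(1 + 8107) + 15090 = -29533*8108 + 15090 = -239453564 + 15090 = -239438474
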